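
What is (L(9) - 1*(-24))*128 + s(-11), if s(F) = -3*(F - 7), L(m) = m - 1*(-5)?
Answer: 4918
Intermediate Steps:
L(m) = 5 + m (L(m) = m + 5 = 5 + m)
s(F) = 21 - 3*F (s(F) = -3*(-7 + F) = 21 - 3*F)
(L(9) - 1*(-24))*128 + s(-11) = ((5 + 9) - 1*(-24))*128 + (21 - 3*(-11)) = (14 + 24)*128 + (21 + 33) = 38*128 + 54 = 4864 + 54 = 4918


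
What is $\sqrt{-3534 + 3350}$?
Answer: $2 i \sqrt{46} \approx 13.565 i$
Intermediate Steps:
$\sqrt{-3534 + 3350} = \sqrt{-184} = 2 i \sqrt{46}$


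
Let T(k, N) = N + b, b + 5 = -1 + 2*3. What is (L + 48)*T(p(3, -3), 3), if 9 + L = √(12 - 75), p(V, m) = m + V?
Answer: 117 + 9*I*√7 ≈ 117.0 + 23.812*I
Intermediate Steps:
p(V, m) = V + m
L = -9 + 3*I*√7 (L = -9 + √(12 - 75) = -9 + √(-63) = -9 + 3*I*√7 ≈ -9.0 + 7.9373*I)
b = 0 (b = -5 + (-1 + 2*3) = -5 + (-1 + 6) = -5 + 5 = 0)
T(k, N) = N (T(k, N) = N + 0 = N)
(L + 48)*T(p(3, -3), 3) = ((-9 + 3*I*√7) + 48)*3 = (39 + 3*I*√7)*3 = 117 + 9*I*√7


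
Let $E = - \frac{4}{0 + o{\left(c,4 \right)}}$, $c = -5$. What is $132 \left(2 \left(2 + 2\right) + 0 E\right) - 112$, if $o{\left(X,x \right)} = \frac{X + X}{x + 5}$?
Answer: $944$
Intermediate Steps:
$o{\left(X,x \right)} = \frac{2 X}{5 + x}$
$E = \frac{18}{5}$ ($E = - \frac{4}{0 + 2 \left(-5\right) \frac{1}{5 + 4}} = - \frac{4}{0 + 2 \left(-5\right) \frac{1}{9}} = - \frac{4}{0 - \frac{10}{9}} = - \frac{4}{- \frac{10}{9}} = \left(-4\right) \left(- \frac{9}{10}\right) = \frac{18}{5} \approx 3.6$)
$132 \left(2 \left(2 + 2\right) + 0 E\right) - 112 = 132 \left(2 \left(2 + 2\right) + 0 \cdot \frac{18}{5}\right) - 112 = 132 \left(2 \cdot 4 + 0\right) - 112 = 132 \left(8 + 0\right) - 112 = 132 \cdot 8 - 112 = 1056 - 112 = 944$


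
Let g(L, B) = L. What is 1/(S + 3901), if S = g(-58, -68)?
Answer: 1/3843 ≈ 0.00026021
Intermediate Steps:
S = -58
1/(S + 3901) = 1/(-58 + 3901) = 1/3843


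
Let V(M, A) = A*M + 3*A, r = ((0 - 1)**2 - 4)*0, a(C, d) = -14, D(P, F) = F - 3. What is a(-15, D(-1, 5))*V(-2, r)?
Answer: 0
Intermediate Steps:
D(P, F) = -3 + F
r = 0 (r = ((-1)**2 - 4)*0 = (1 - 4)*0 = -3*0 = 0)
V(M, A) = 3*A + A*M
a(-15, D(-1, 5))*V(-2, r) = -0*(3 - 2) = -0 = -14*0 = 0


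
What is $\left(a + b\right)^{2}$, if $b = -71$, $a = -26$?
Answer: $9409$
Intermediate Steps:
$\left(a + b\right)^{2} = \left(-26 - 71\right)^{2} = \left(-97\right)^{2} = 9409$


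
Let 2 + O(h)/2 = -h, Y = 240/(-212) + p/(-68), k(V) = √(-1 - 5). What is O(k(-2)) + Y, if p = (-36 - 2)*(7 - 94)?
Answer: -96857/1802 - 2*I*√6 ≈ -53.75 - 4.899*I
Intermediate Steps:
p = 3306 (p = -38*(-87) = 3306)
k(V) = I*√6 (k(V) = √(-6) = I*√6)
Y = -89649/1802 (Y = 240/(-212) + 3306/(-68) = 240*(-1/212) + 3306*(-1/68) = -60/53 - 1653/34 = -89649/1802 ≈ -49.750)
O(h) = -4 - 2*h (O(h) = -4 + 2*(-h) = -4 - 2*h)
O(k(-2)) + Y = (-4 - 2*I*√6) - 89649/1802 = -96857/1802 - 2*I*√6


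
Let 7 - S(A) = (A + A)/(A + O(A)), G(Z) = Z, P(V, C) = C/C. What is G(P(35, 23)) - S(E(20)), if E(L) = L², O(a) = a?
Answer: -5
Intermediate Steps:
P(V, C) = 1
S(A) = 6 (S(A) = 7 - (A + A)/(A + A) = 7 - 2*A/(2*A) = 7 - 2*A*1/(2*A) = 7 - 1*1 = 7 - 1 = 6)
G(P(35, 23)) - S(E(20)) = 1 - 1*6 = 1 - 6 = -5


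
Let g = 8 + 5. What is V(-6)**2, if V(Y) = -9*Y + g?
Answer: 4489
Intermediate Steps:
g = 13
V(Y) = 13 - 9*Y (V(Y) = -9*Y + 13 = 13 - 9*Y)
V(-6)**2 = (13 - 9*(-6))**2 = (13 + 54)**2 = 67**2 = 4489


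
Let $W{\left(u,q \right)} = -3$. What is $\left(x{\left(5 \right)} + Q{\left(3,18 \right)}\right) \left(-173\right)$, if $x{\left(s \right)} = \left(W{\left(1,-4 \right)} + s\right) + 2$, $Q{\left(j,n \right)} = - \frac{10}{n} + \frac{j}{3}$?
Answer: $- \frac{6920}{9} \approx -768.89$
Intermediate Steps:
$Q{\left(j,n \right)} = - \frac{10}{n} + \frac{j}{3}$ ($Q{\left(j,n \right)} = - \frac{10}{n} + j \frac{1}{3} = - \frac{10}{n} + \frac{j}{3}$)
$x{\left(s \right)} = -1 + s$ ($x{\left(s \right)} = \left(-3 + s\right) + 2 = -1 + s$)
$\left(x{\left(5 \right)} + Q{\left(3,18 \right)}\right) \left(-173\right) = \left(\left(-1 + 5\right) + \left(- \frac{10}{18} + \frac{1}{3} \cdot 3\right)\right) \left(-173\right) = \left(4 + \left(\left(-10\right) \frac{1}{18} + 1\right)\right) \left(-173\right) = \left(4 + \left(- \frac{5}{9} + 1\right)\right) \left(-173\right) = \left(4 + \frac{4}{9}\right) \left(-173\right) = \frac{40}{9} \left(-173\right) = - \frac{6920}{9}$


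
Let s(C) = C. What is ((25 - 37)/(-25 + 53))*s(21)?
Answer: -9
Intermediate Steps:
((25 - 37)/(-25 + 53))*s(21) = ((25 - 37)/(-25 + 53))*21 = -12/28*21 = -12*1/28*21 = -3/7*21 = -9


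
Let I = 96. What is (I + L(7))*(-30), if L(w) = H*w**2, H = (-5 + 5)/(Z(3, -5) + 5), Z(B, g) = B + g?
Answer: -2880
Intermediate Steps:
H = 0 (H = (-5 + 5)/((3 - 5) + 5) = 0/(-2 + 5) = 0/3 = 0*(1/3) = 0)
L(w) = 0 (L(w) = 0*w**2 = 0)
(I + L(7))*(-30) = (96 + 0)*(-30) = 96*(-30) = -2880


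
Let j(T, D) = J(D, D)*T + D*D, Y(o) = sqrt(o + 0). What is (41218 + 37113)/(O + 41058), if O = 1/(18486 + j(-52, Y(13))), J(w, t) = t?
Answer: 1100483039859045271/576829514624191921 - 4073212*sqrt(13)/576829514624191921 ≈ 1.9078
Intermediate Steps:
Y(o) = sqrt(o)
j(T, D) = D**2 + D*T (j(T, D) = D*T + D*D = D*T + D**2 = D**2 + D*T)
O = 1/(18486 + sqrt(13)*(-52 + sqrt(13))) (O = 1/(18486 + sqrt(13)*(sqrt(13) - 52)) = 1/(18486 + sqrt(13)*(-52 + sqrt(13))) ≈ 5.4610e-5)
(41218 + 37113)/(O + 41058) = (41218 + 37113)/((1423/26321373 + 4*sqrt(13)/26321373) + 41058) = 78331/(1080702934057/26321373 + 4*sqrt(13)/26321373)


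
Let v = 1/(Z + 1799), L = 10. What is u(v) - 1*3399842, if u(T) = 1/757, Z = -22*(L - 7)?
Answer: -2573680393/757 ≈ -3.3998e+6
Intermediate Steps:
Z = -66 (Z = -22*(10 - 7) = -22*3 = -66)
v = 1/1733 (v = 1/(-66 + 1799) = 1/1733 ≈ 0.00057703)
u(T) = 1/757
u(v) - 1*3399842 = 1/757 - 1*3399842 = 1/757 - 3399842 = -2573680393/757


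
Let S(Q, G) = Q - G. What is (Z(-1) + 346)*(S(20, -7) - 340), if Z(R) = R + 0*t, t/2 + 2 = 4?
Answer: -107985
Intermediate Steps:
t = 4 (t = -4 + 2*4 = -4 + 8 = 4)
Z(R) = R (Z(R) = R + 0*4 = R + 0 = R)
(Z(-1) + 346)*(S(20, -7) - 340) = (-1 + 346)*((20 - 1*(-7)) - 340) = 345*((20 + 7) - 340) = 345*(27 - 340) = 345*(-313) = -107985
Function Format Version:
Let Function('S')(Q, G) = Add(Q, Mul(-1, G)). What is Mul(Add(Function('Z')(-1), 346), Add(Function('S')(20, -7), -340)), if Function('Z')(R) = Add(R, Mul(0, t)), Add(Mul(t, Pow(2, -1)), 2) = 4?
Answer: -107985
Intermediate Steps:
t = 4 (t = Add(-4, Mul(2, 4)) = Add(-4, 8) = 4)
Function('Z')(R) = R (Function('Z')(R) = Add(R, Mul(0, 4)) = Add(R, 0) = R)
Mul(Add(Function('Z')(-1), 346), Add(Function('S')(20, -7), -340)) = Mul(Add(-1, 346), Add(Add(20, Mul(-1, -7)), -340)) = Mul(345, Add(Add(20, 7), -340)) = Mul(345, Add(27, -340)) = Mul(345, -313) = -107985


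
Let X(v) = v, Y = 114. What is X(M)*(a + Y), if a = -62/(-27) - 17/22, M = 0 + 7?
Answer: 480347/594 ≈ 808.67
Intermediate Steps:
M = 7
a = 905/594 (a = -62*(-1/27) - 17*1/22 = 62/27 - 17/22 = 905/594 ≈ 1.5236)
X(M)*(a + Y) = 7*(905/594 + 114) = 7*(68621/594) = 480347/594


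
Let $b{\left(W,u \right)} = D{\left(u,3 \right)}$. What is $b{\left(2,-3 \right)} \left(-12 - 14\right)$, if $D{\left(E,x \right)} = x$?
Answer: $-78$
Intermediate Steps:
$b{\left(W,u \right)} = 3$
$b{\left(2,-3 \right)} \left(-12 - 14\right) = 3 \left(-12 - 14\right) = 3 \left(-26\right) = -78$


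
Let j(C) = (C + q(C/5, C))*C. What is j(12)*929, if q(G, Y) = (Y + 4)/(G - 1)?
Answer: 1828272/7 ≈ 2.6118e+5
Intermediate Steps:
q(G, Y) = (4 + Y)/(-1 + G)
j(C) = C*(C + (4 + C)/(-1 + C/5)) (j(C) = (C + (4 + C)/(-1 + C/5))*C = C*(C + (4 + C)/(-1 + C/5)))
j(12)*929 = (12*(20 + 12²)/(-5 + 12))*929 = (12*(20 + 144)/7)*929 = (12*(⅐)*164)*929 = (1968/7)*929 = 1828272/7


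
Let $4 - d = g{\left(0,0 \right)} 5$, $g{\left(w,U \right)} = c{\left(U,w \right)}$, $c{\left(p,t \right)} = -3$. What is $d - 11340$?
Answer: $-11321$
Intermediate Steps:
$g{\left(w,U \right)} = -3$
$d = 19$ ($d = 4 - \left(-3\right) 5 = 4 - -15 = 4 + 15 = 19$)
$d - 11340 = 19 - 11340 = -11321$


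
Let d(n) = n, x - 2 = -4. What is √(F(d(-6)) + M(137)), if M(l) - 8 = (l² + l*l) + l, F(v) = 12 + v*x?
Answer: √37707 ≈ 194.18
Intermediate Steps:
x = -2 (x = 2 - 4 = -2)
F(v) = 12 - 2*v (F(v) = 12 + v*(-2) = 12 - 2*v)
M(l) = 8 + l + 2*l² (M(l) = 8 + ((l² + l*l) + l) = 8 + ((l² + l²) + l) = 8 + (2*l² + l) = 8 + (l + 2*l²) = 8 + l + 2*l²)
√(F(d(-6)) + M(137)) = √((12 - 2*(-6)) + (8 + 137 + 2*137²)) = √((12 + 12) + (8 + 137 + 2*18769)) = √(24 + (8 + 137 + 37538)) = √(24 + 37683) = √37707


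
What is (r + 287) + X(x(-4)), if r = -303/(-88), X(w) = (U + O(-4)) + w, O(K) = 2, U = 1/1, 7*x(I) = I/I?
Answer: 180849/616 ≈ 293.59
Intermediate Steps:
x(I) = 1/7 (x(I) = (I/I)/7 = (1/7)*1 = 1/7)
U = 1
X(w) = 3 + w (X(w) = (1 + 2) + w = 3 + w)
r = 303/88 (r = -303*(-1/88) = 303/88 ≈ 3.4432)
(r + 287) + X(x(-4)) = (303/88 + 287) + (3 + 1/7) = 25559/88 + 22/7 = 180849/616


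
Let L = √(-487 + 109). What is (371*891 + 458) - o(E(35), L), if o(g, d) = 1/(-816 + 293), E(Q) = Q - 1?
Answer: 173122938/523 ≈ 3.3102e+5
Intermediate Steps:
E(Q) = -1 + Q
L = 3*I*√42 (L = √(-378) = 3*I*√42 ≈ 19.442*I)
o(g, d) = -1/523 (o(g, d) = 1/(-523) = -1/523)
(371*891 + 458) - o(E(35), L) = (371*891 + 458) - 1*(-1/523) = (330561 + 458) + 1/523 = 331019 + 1/523 = 173122938/523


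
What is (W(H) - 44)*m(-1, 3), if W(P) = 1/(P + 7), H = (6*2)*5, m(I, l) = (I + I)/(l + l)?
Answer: 2947/201 ≈ 14.662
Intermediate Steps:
m(I, l) = I/l (m(I, l) = (2*I)/((2*l)) = (2*I)*(1/(2*l)) = I/l)
H = 60 (H = 12*5 = 60)
W(P) = 1/(7 + P)
(W(H) - 44)*m(-1, 3) = (1/(7 + 60) - 44)*(-1/3) = (1/67 - 44)*(-1*1/3) = (1/67 - 44)*(-1/3) = -2947/67*(-1/3) = 2947/201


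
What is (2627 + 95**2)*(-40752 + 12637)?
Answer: -327595980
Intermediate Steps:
(2627 + 95**2)*(-40752 + 12637) = (2627 + 9025)*(-28115) = 11652*(-28115) = -327595980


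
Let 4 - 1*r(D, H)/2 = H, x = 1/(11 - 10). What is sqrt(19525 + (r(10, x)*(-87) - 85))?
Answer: 3*sqrt(2102) ≈ 137.54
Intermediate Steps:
x = 1 (x = 1/1 = 1)
r(D, H) = 8 - 2*H
sqrt(19525 + (r(10, x)*(-87) - 85)) = sqrt(19525 + ((8 - 2*1)*(-87) - 85)) = sqrt(19525 + ((8 - 2)*(-87) - 85)) = sqrt(19525 + (6*(-87) - 85)) = sqrt(19525 + (-522 - 85)) = sqrt(19525 - 607) = sqrt(18918) = 3*sqrt(2102)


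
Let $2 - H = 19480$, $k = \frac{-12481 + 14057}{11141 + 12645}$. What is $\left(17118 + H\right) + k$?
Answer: $- \frac{28066692}{11893} \approx -2359.9$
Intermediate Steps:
$k = \frac{788}{11893}$ ($k = \frac{1576}{23786} = 1576 \cdot \frac{1}{23786} = \frac{788}{11893} \approx 0.066257$)
$H = -19478$ ($H = 2 - 19480 = -19478$)
$\left(17118 + H\right) + k = \left(17118 - 19478\right) + \frac{788}{11893} = -2360 + \frac{788}{11893} = - \frac{28066692}{11893}$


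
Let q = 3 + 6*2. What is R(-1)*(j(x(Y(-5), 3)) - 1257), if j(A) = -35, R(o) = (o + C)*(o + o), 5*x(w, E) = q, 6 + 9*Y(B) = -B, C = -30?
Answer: -80104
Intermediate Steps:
Y(B) = -⅔ - B/9 (Y(B) = -⅔ + (-B)/9 = -⅔ - B/9)
q = 15 (q = 3 + 12 = 15)
x(w, E) = 3 (x(w, E) = (⅕)*15 = 3)
R(o) = 2*o*(-30 + o) (R(o) = (o - 30)*(o + o) = (-30 + o)*(2*o) = 2*o*(-30 + o))
R(-1)*(j(x(Y(-5), 3)) - 1257) = (2*(-1)*(-30 - 1))*(-35 - 1257) = (2*(-1)*(-31))*(-1292) = 62*(-1292) = -80104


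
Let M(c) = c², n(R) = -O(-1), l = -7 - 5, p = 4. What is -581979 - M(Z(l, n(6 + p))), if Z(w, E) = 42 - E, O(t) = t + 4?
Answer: -584004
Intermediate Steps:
O(t) = 4 + t
l = -12
n(R) = -3 (n(R) = -(4 - 1) = -1*3 = -3)
-581979 - M(Z(l, n(6 + p))) = -581979 - (42 - 1*(-3))² = -581979 - (42 + 3)² = -581979 - 1*45² = -581979 - 1*2025 = -581979 - 2025 = -584004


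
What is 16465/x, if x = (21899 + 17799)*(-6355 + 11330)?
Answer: 3293/39499510 ≈ 8.3368e-5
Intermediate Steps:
x = 197497550 (x = 39698*4975 = 197497550)
16465/x = 16465/197497550 = 16465*(1/197497550) = 3293/39499510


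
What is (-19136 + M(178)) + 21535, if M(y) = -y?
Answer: 2221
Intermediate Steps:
(-19136 + M(178)) + 21535 = (-19136 - 1*178) + 21535 = (-19136 - 178) + 21535 = -19314 + 21535 = 2221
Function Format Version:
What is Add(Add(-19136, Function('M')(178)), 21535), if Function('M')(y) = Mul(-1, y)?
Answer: 2221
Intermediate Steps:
Add(Add(-19136, Function('M')(178)), 21535) = Add(Add(-19136, Mul(-1, 178)), 21535) = Add(Add(-19136, -178), 21535) = Add(-19314, 21535) = 2221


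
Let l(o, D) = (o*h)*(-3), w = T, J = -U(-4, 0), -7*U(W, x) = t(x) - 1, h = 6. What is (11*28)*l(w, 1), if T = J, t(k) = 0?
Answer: 792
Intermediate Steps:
U(W, x) = ⅐ (U(W, x) = -(0 - 1)/7 = -⅐*(-1) = ⅐)
J = -⅐ (J = -1*⅐ = -⅐ ≈ -0.14286)
T = -⅐ ≈ -0.14286
w = -⅐ ≈ -0.14286
l(o, D) = -18*o (l(o, D) = (o*6)*(-3) = (6*o)*(-3) = -18*o)
(11*28)*l(w, 1) = (11*28)*(-18*(-⅐)) = 308*(18/7) = 792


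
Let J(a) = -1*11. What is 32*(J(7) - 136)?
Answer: -4704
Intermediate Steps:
J(a) = -11
32*(J(7) - 136) = 32*(-11 - 136) = 32*(-147) = -4704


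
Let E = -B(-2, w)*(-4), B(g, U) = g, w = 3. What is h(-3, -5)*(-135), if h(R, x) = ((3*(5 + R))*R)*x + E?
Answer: -11070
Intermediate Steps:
E = -8 (E = -1*(-2)*(-4) = 2*(-4) = -8)
h(R, x) = -8 + R*x*(15 + 3*R) (h(R, x) = ((3*(5 + R))*R)*x - 8 = ((15 + 3*R)*R)*x - 8 = (R*(15 + 3*R))*x - 8 = R*x*(15 + 3*R) - 8 = -8 + R*x*(15 + 3*R))
h(-3, -5)*(-135) = (-8 + 3*(-5)*(-3)² + 15*(-3)*(-5))*(-135) = (-8 + 3*(-5)*9 + 225)*(-135) = (-8 - 135 + 225)*(-135) = 82*(-135) = -11070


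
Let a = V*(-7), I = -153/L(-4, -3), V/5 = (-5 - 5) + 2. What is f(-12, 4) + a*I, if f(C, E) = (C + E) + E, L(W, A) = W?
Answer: 10706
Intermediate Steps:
V = -40 (V = 5*((-5 - 5) + 2) = 5*(-10 + 2) = 5*(-8) = -40)
f(C, E) = C + 2*E
I = 153/4 (I = -153/(-4) = -153*(-1/4) = 153/4 ≈ 38.250)
a = 280 (a = -40*(-7) = 280)
f(-12, 4) + a*I = (-12 + 2*4) + 280*(153/4) = (-12 + 8) + 10710 = -4 + 10710 = 10706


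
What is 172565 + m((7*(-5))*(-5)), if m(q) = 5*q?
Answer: 173440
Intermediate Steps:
172565 + m((7*(-5))*(-5)) = 172565 + 5*((7*(-5))*(-5)) = 172565 + 5*(-35*(-5)) = 172565 + 5*175 = 172565 + 875 = 173440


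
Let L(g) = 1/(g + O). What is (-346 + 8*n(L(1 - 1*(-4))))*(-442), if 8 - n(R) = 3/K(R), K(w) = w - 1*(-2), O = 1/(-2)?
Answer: 647088/5 ≈ 1.2942e+5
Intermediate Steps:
O = -½ ≈ -0.50000
L(g) = 1/(-½ + g) (L(g) = 1/(g - ½) = 1/(-½ + g))
K(w) = 2 + w (K(w) = w + 2 = 2 + w)
n(R) = 8 - 3/(2 + R)
(-346 + 8*n(L(1 - 1*(-4))))*(-442) = (-346 + 8*((13 + 8*(2/(-1 + 2*(1 - 1*(-4)))))/(2 + 2/(-1 + 2*(1 - 1*(-4))))))*(-442) = (-346 + 8*((13 + 8*(2/(-1 + 2*(1 + 4))))/(2 + 2/(-1 + 2*(1 + 4)))))*(-442) = (-346 + 8*((13 + 8*(2/(-1 + 2*5)))/(2 + 2/(-1 + 2*5))))*(-442) = (-346 + 8*((13 + 8*(2/(-1 + 10)))/(2 + 2/(-1 + 10))))*(-442) = (-346 + 8*((13 + 8*(2/9))/(2 + 2/9)))*(-442) = (-346 + 8*((13 + 16/9)/(20/9)))*(-442) = (-346 + 8*((9/20)*(133/9)))*(-442) = (-346 + 8*(133/20))*(-442) = (-346 + 266/5)*(-442) = -1464/5*(-442) = 647088/5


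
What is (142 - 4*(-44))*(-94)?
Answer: -29892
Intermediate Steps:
(142 - 4*(-44))*(-94) = (142 + 176)*(-94) = 318*(-94) = -29892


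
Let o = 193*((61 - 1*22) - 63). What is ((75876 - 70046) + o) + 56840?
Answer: 58038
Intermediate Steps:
o = -4632 (o = 193*((61 - 22) - 63) = 193*(39 - 63) = 193*(-24) = -4632)
((75876 - 70046) + o) + 56840 = ((75876 - 70046) - 4632) + 56840 = (5830 - 4632) + 56840 = 1198 + 56840 = 58038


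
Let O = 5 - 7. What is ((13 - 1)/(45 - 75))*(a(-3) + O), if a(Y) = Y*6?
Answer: 8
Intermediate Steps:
O = -2
a(Y) = 6*Y
((13 - 1)/(45 - 75))*(a(-3) + O) = ((13 - 1)/(45 - 75))*(6*(-3) - 2) = (12/(-30))*(-18 - 2) = (12*(-1/30))*(-20) = -⅖*(-20) = 8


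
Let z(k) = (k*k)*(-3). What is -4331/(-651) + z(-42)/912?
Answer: 42065/49476 ≈ 0.85021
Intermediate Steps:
z(k) = -3*k**2 (z(k) = k**2*(-3) = -3*k**2)
-4331/(-651) + z(-42)/912 = -4331/(-651) - 3*(-42)**2/912 = -4331*(-1/651) - 3*1764*(1/912) = 4331/651 - 5292*1/912 = 4331/651 - 441/76 = 42065/49476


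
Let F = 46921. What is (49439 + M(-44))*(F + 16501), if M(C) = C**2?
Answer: 3258305250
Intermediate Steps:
(49439 + M(-44))*(F + 16501) = (49439 + (-44)**2)*(46921 + 16501) = (49439 + 1936)*63422 = 51375*63422 = 3258305250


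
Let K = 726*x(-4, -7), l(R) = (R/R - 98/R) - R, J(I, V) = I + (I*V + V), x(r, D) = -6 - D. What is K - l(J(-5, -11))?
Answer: 29894/39 ≈ 766.51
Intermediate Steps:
J(I, V) = I + V + I*V (J(I, V) = I + (V + I*V) = I + V + I*V)
l(R) = 1 - R - 98/R (l(R) = (1 - 98/R) - R = 1 - R - 98/R)
K = 726 (K = 726*(-6 - 1*(-7)) = 726*(-6 + 7) = 726*1 = 726)
K - l(J(-5, -11)) = 726 - (1 - (-5 - 11 - 5*(-11)) - 98/(-5 - 11 - 5*(-11))) = 726 - (1 - (-5 - 11 + 55) - 98/(-5 - 11 + 55)) = 726 - (1 - 1*39 - 98/39) = 726 - (1 - 39 - 98*1/39) = 726 - (1 - 39 - 98/39) = 726 - 1*(-1580/39) = 726 + 1580/39 = 29894/39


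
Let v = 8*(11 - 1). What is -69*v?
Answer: -5520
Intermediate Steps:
v = 80 (v = 8*10 = 80)
-69*v = -69*80 = -5520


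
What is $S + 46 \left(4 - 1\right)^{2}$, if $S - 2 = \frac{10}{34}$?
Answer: $\frac{7077}{17} \approx 416.29$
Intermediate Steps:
$S = \frac{39}{17}$ ($S = 2 + \frac{10}{34} = 2 + 10 \cdot \frac{1}{34} = 2 + \frac{5}{17} = \frac{39}{17} \approx 2.2941$)
$S + 46 \left(4 - 1\right)^{2} = \frac{39}{17} + 46 \left(4 - 1\right)^{2} = \frac{39}{17} + 46 \cdot 3^{2} = \frac{39}{17} + 46 \cdot 9 = \frac{39}{17} + 414 = \frac{7077}{17}$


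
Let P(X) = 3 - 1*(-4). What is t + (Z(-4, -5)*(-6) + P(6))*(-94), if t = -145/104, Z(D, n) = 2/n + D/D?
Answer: -166917/520 ≈ -320.99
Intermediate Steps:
Z(D, n) = 1 + 2/n (Z(D, n) = 2/n + 1 = 1 + 2/n)
P(X) = 7 (P(X) = 3 + 4 = 7)
t = -145/104 (t = -145*1/104 = -145/104 ≈ -1.3942)
t + (Z(-4, -5)*(-6) + P(6))*(-94) = -145/104 + (((2 - 5)/(-5))*(-6) + 7)*(-94) = -145/104 + (-1/5*(-3)*(-6) + 7)*(-94) = -145/104 + ((3/5)*(-6) + 7)*(-94) = -145/104 + (-18/5 + 7)*(-94) = -145/104 + (17/5)*(-94) = -145/104 - 1598/5 = -166917/520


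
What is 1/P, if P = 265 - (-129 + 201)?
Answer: 1/193 ≈ 0.0051813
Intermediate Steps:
P = 193 (P = 265 - 1*72 = 265 - 72 = 193)
1/P = 1/193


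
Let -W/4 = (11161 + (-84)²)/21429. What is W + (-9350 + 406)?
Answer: -191733844/21429 ≈ -8947.4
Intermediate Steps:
W = -72868/21429 (W = -4*(11161 + (-84)²)/21429 = -4*(11161 + 7056)/21429 = -72868/21429 ≈ -3.4004)
W + (-9350 + 406) = -72868/21429 + (-9350 + 406) = -72868/21429 - 8944 = -191733844/21429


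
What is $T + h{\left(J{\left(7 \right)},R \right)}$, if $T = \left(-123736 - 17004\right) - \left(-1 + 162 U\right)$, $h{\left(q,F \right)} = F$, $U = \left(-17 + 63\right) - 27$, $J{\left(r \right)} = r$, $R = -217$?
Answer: $-144034$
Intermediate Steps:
$U = 19$ ($U = 46 - 27 = 19$)
$T = -143817$ ($T = \left(-123736 - 17004\right) + \left(1 - 3078\right) = -140740 + \left(1 - 3078\right) = -140740 - 3077 = -143817$)
$T + h{\left(J{\left(7 \right)},R \right)} = -143817 - 217 = -144034$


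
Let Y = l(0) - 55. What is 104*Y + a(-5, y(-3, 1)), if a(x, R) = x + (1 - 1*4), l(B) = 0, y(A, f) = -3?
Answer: -5728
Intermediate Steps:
a(x, R) = -3 + x (a(x, R) = x + (1 - 4) = x - 3 = -3 + x)
Y = -55 (Y = 0 - 55 = -55)
104*Y + a(-5, y(-3, 1)) = 104*(-55) + (-3 - 5) = -5720 - 8 = -5728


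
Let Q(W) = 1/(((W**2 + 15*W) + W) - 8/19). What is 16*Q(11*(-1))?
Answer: -304/1053 ≈ -0.28870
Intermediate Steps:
Q(W) = 1/(-8/19 + W**2 + 16*W) (Q(W) = 1/((W**2 + 16*W) - 8*1/19) = 1/((W**2 + 16*W) - 8/19) = 1/(-8/19 + W**2 + 16*W))
16*Q(11*(-1)) = 16*(19/(-8 + 19*(11*(-1))**2 + 304*(11*(-1)))) = 16*(19/(-8 + 19*(-11)**2 + 304*(-11))) = 16*(19/(-8 + 19*121 - 3344)) = 16*(19/(-8 + 2299 - 3344)) = 16*(19/(-1053)) = 16*(19*(-1/1053)) = 16*(-19/1053) = -304/1053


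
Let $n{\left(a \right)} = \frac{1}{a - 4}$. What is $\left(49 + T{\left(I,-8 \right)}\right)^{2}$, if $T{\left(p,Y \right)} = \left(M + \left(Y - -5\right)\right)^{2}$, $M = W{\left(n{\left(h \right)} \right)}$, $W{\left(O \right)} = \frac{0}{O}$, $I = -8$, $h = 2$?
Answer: $3364$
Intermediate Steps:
$n{\left(a \right)} = \frac{1}{-4 + a}$
$W{\left(O \right)} = 0$
$M = 0$
$T{\left(p,Y \right)} = \left(5 + Y\right)^{2}$ ($T{\left(p,Y \right)} = \left(0 + \left(Y - -5\right)\right)^{2} = \left(0 + \left(Y + 5\right)\right)^{2} = \left(0 + \left(5 + Y\right)\right)^{2} = \left(5 + Y\right)^{2}$)
$\left(49 + T{\left(I,-8 \right)}\right)^{2} = \left(49 + \left(5 - 8\right)^{2}\right)^{2} = \left(49 + \left(-3\right)^{2}\right)^{2} = \left(49 + 9\right)^{2} = 58^{2} = 3364$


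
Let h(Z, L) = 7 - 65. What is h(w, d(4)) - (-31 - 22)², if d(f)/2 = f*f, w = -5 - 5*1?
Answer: -2867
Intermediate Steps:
w = -10 (w = -5 - 5 = -10)
d(f) = 2*f² (d(f) = 2*(f*f) = 2*f²)
h(Z, L) = -58
h(w, d(4)) - (-31 - 22)² = -58 - (-31 - 22)² = -58 - 1*(-53)² = -58 - 1*2809 = -58 - 2809 = -2867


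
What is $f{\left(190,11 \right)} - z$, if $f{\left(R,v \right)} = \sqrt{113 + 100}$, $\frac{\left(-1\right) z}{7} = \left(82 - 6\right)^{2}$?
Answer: $40432 + \sqrt{213} \approx 40447.0$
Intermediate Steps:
$z = -40432$ ($z = - 7 \left(82 - 6\right)^{2} = - 7 \cdot 76^{2} = \left(-7\right) 5776 = -40432$)
$f{\left(R,v \right)} = \sqrt{213}$
$f{\left(190,11 \right)} - z = \sqrt{213} - -40432 = \sqrt{213} + 40432 = 40432 + \sqrt{213}$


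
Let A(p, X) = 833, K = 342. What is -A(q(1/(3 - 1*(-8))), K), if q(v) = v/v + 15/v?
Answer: -833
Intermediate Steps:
q(v) = 1 + 15/v
-A(q(1/(3 - 1*(-8))), K) = -1*833 = -833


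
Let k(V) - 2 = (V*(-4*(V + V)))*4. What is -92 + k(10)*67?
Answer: -214358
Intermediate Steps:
k(V) = 2 - 32*V² (k(V) = 2 + (V*(-4*(V + V)))*4 = 2 + (V*(-8*V))*4 = 2 - 8*V²*4 = 2 - 32*V²)
-92 + k(10)*67 = -92 + (2 - 32*10²)*67 = -92 + (2 - 32*100)*67 = -92 + (2 - 3200)*67 = -92 - 3198*67 = -92 - 214266 = -214358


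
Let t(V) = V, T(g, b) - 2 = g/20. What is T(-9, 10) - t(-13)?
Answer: 291/20 ≈ 14.550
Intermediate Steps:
T(g, b) = 2 + g/20
T(-9, 10) - t(-13) = (2 + (1/20)*(-9)) - 1*(-13) = (2 - 9/20) + 13 = 31/20 + 13 = 291/20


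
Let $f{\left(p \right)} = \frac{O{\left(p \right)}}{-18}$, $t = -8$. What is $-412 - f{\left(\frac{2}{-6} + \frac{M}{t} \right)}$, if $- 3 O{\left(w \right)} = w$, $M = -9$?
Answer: $- \frac{533971}{1296} \approx -412.01$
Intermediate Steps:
$O{\left(w \right)} = - \frac{w}{3}$
$f{\left(p \right)} = \frac{p}{54}$ ($f{\left(p \right)} = \frac{\left(- \frac{1}{3}\right) p}{-18} = - \frac{p}{3} \left(- \frac{1}{18}\right) = \frac{p}{54}$)
$-412 - f{\left(\frac{2}{-6} + \frac{M}{t} \right)} = -412 - \frac{\frac{2}{-6} - \frac{9}{-8}}{54} = -412 - \frac{2 \left(- \frac{1}{6}\right) - - \frac{9}{8}}{54} = -412 - \frac{- \frac{1}{3} + \frac{9}{8}}{54} = -412 - \frac{1}{54} \cdot \frac{19}{24} = -412 - \frac{19}{1296} = - \frac{533971}{1296}$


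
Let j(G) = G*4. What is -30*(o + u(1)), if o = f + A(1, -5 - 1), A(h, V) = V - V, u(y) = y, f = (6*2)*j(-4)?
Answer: 5730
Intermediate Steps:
j(G) = 4*G
f = -192 (f = (6*2)*(4*(-4)) = 12*(-16) = -192)
A(h, V) = 0
o = -192 (o = -192 + 0 = -192)
-30*(o + u(1)) = -30*(-192 + 1) = -30*(-191) = 5730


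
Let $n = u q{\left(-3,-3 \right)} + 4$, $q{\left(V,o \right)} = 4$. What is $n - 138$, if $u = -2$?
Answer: $-142$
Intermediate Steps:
$n = -4$ ($n = \left(-2\right) 4 + 4 = -8 + 4 = -4$)
$n - 138 = -4 - 138 = -142$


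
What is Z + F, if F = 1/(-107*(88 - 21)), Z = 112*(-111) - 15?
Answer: -89232544/7169 ≈ -12447.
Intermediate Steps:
Z = -12447 (Z = -12432 - 15 = -12447)
F = -1/7169 (F = 1/(-107*67) = 1/(-7169) = -1/7169 ≈ -0.00013949)
Z + F = -12447 - 1/7169 = -89232544/7169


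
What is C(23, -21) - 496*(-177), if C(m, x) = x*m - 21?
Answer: 87288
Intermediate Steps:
C(m, x) = -21 + m*x (C(m, x) = m*x - 21 = -21 + m*x)
C(23, -21) - 496*(-177) = (-21 + 23*(-21)) - 496*(-177) = (-21 - 483) + 87792 = -504 + 87792 = 87288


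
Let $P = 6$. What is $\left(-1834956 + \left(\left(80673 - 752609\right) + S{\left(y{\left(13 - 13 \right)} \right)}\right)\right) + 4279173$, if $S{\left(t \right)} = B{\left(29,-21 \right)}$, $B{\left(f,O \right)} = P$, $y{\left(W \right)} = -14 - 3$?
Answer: $1772287$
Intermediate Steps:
$y{\left(W \right)} = -17$ ($y{\left(W \right)} = -14 - 3 = -17$)
$B{\left(f,O \right)} = 6$
$S{\left(t \right)} = 6$
$\left(-1834956 + \left(\left(80673 - 752609\right) + S{\left(y{\left(13 - 13 \right)} \right)}\right)\right) + 4279173 = \left(-1834956 + \left(\left(80673 - 752609\right) + 6\right)\right) + 4279173 = \left(-1834956 + \left(-671936 + 6\right)\right) + 4279173 = \left(-1834956 - 671930\right) + 4279173 = -2506886 + 4279173 = 1772287$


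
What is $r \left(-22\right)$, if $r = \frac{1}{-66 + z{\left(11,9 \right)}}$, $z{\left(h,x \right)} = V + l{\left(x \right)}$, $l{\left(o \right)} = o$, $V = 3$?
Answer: $\frac{11}{27} \approx 0.40741$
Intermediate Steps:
$z{\left(h,x \right)} = 3 + x$
$r = - \frac{1}{54}$ ($r = \frac{1}{-66 + \left(3 + 9\right)} = \frac{1}{-66 + 12} = \frac{1}{-54} = - \frac{1}{54} \approx -0.018519$)
$r \left(-22\right) = \left(- \frac{1}{54}\right) \left(-22\right) = \frac{11}{27}$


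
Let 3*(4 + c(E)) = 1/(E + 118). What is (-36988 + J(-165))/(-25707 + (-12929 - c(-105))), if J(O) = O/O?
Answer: 1442493/1506649 ≈ 0.95742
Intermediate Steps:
c(E) = -4 + 1/(3*(118 + E)) (c(E) = -4 + 1/(3*(E + 118)) = -4 + 1/(3*(118 + E)))
J(O) = 1
(-36988 + J(-165))/(-25707 + (-12929 - c(-105))) = (-36988 + 1)/(-25707 + (-12929 - (-1415 - 12*(-105))/(3*(118 - 105)))) = -36987/(-25707 + (-12929 - (-1415 + 1260)/(3*13))) = -36987/(-25707 + (-12929 - (-155)/(3*13))) = -36987/(-25707 + (-12929 - 1*(-155/39))) = -36987/(-25707 + (-12929 + 155/39)) = -36987/(-25707 - 504076/39) = -36987/(-1506649/39) = -36987*(-39/1506649) = 1442493/1506649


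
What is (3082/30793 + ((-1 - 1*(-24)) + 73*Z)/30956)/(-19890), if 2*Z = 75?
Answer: -21224761/2230553772720 ≈ -9.5155e-6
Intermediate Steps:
Z = 75/2 (Z = (½)*75 = 75/2 ≈ 37.500)
(3082/30793 + ((-1 - 1*(-24)) + 73*Z)/30956)/(-19890) = (3082/30793 + ((-1 - 1*(-24)) + 73*(75/2))/30956)/(-19890) = (3082*(1/30793) + ((-1 + 24) + 5475/2)*(1/30956))*(-1/19890) = (3082/30793 + (23 + 5475/2)*(1/30956))*(-1/19890) = (3082/30793 + (5521/2)*(1/30956))*(-1/19890) = (3082/30793 + 5521/61912)*(-1/19890) = (360820937/1906456216)*(-1/19890) = -21224761/2230553772720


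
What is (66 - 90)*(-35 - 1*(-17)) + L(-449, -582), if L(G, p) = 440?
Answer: 872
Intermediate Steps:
(66 - 90)*(-35 - 1*(-17)) + L(-449, -582) = (66 - 90)*(-35 - 1*(-17)) + 440 = -24*(-35 + 17) + 440 = -24*(-18) + 440 = 432 + 440 = 872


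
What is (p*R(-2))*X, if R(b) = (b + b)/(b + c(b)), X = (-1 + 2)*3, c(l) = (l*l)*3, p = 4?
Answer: -24/5 ≈ -4.8000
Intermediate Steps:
c(l) = 3*l² (c(l) = l²*3 = 3*l²)
X = 3 (X = 1*3 = 3)
R(b) = 2*b/(b + 3*b²) (R(b) = (b + b)/(b + 3*b²) = (2*b)/(b + 3*b²) = 2*b/(b + 3*b²))
(p*R(-2))*X = (4*(2/(1 + 3*(-2))))*3 = (4*(2/(1 - 6)))*3 = (4*(2/(-5)))*3 = (4*(2*(-⅕)))*3 = (4*(-⅖))*3 = -8/5*3 = -24/5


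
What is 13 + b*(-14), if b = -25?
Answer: 363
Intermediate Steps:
13 + b*(-14) = 13 - 25*(-14) = 13 + 350 = 363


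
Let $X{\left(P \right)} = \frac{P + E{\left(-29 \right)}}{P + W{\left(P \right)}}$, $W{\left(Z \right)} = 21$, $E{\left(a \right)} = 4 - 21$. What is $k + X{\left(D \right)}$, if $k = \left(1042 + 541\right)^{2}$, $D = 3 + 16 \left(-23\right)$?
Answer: $\frac{431013099}{172} \approx 2.5059 \cdot 10^{6}$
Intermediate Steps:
$E{\left(a \right)} = -17$ ($E{\left(a \right)} = 4 - 21 = -17$)
$D = -365$ ($D = 3 - 368 = -365$)
$X{\left(P \right)} = \frac{-17 + P}{21 + P}$ ($X{\left(P \right)} = \frac{P - 17}{P + 21} = \frac{-17 + P}{21 + P}$)
$k = 2505889$ ($k = 1583^{2} = 2505889$)
$k + X{\left(D \right)} = 2505889 + \frac{-17 - 365}{21 - 365} = 2505889 + \frac{1}{-344} \left(-382\right) = 2505889 - - \frac{191}{172} = 2505889 + \frac{191}{172} = \frac{431013099}{172}$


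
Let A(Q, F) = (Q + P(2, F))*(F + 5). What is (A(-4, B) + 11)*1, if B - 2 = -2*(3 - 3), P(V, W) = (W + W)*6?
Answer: 151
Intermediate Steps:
P(V, W) = 12*W (P(V, W) = (2*W)*6 = 12*W)
B = 2 (B = 2 - 2*(3 - 3) = 2 - 2*0 = 2 + 0 = 2)
A(Q, F) = (5 + F)*(Q + 12*F) (A(Q, F) = (Q + 12*F)*(F + 5) = (Q + 12*F)*(5 + F) = (5 + F)*(Q + 12*F))
(A(-4, B) + 11)*1 = ((5*(-4) + 12*2² + 60*2 + 2*(-4)) + 11)*1 = ((-20 + 12*4 + 120 - 8) + 11)*1 = ((-20 + 48 + 120 - 8) + 11)*1 = (140 + 11)*1 = 151*1 = 151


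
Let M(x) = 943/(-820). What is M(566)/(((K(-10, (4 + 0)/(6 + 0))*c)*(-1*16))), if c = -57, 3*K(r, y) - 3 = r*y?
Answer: 69/66880 ≈ 0.0010317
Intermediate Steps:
K(r, y) = 1 + r*y/3 (K(r, y) = 1 + (r*y)/3 = 1 + r*y/3)
M(x) = -23/20 (M(x) = 943*(-1/820) = -23/20)
M(566)/(((K(-10, (4 + 0)/(6 + 0))*c)*(-1*16))) = -23*1/(912*(1 + (⅓)*(-10)*((4 + 0)/(6 + 0))))/20 = -23*1/(912*(1 + (⅓)*(-10)*(4/6)))/20 = -23*1/(912*(1 + (⅓)*(-10)*(4*(⅙))))/20 = -23*1/(912*(1 + (⅓)*(-10)*(⅔)))/20 = -23*1/(912*(1 - 20/9))/20 = -23/(20*(-11/9*(-57)*(-16))) = -23/(20*((209/3)*(-16))) = -23/(20*(-3344/3)) = -23/20*(-3/3344) = 69/66880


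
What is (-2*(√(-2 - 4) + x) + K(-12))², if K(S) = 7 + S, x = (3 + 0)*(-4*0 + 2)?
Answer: 265 + 68*I*√6 ≈ 265.0 + 166.57*I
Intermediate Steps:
x = 6 (x = 3*(0 + 2) = 3*2 = 6)
(-2*(√(-2 - 4) + x) + K(-12))² = (-2*(√(-2 - 4) + 6) + (7 - 12))² = (-2*(√(-6) + 6) - 5)² = (-2*(I*√6 + 6) - 5)² = (-2*(6 + I*√6) - 5)² = ((-12 - 2*I*√6) - 5)² = (-17 - 2*I*√6)²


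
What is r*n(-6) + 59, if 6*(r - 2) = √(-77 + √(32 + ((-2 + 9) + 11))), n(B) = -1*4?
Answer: 51 - 2*√(-77 + 5*√2)/3 ≈ 51.0 - 5.5749*I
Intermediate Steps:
n(B) = -4
r = 2 + √(-77 + 5*√2)/6 (r = 2 + √(-77 + √(32 + ((-2 + 9) + 11)))/6 = 2 + √(-77 + √(32 + (7 + 11)))/6 = 2 + √(-77 + √(32 + 18))/6 = 2 + √(-77 + √50)/6 = 2 + √(-77 + 5*√2)/6 ≈ 2.0 + 1.3937*I)
r*n(-6) + 59 = (2 + √(-77 + 5*√2)/6)*(-4) + 59 = (-8 - 2*√(-77 + 5*√2)/3) + 59 = 51 - 2*√(-77 + 5*√2)/3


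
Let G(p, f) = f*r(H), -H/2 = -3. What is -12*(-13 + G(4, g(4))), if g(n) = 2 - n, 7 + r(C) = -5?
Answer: -132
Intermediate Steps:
H = 6 (H = -2*(-3) = 6)
r(C) = -12 (r(C) = -7 - 5 = -12)
G(p, f) = -12*f (G(p, f) = f*(-12) = -12*f)
-12*(-13 + G(4, g(4))) = -12*(-13 - 12*(2 - 1*4)) = -12*(-13 - 12*(2 - 4)) = -12*(-13 - 12*(-2)) = -12*(-13 + 24) = -12*11 = -132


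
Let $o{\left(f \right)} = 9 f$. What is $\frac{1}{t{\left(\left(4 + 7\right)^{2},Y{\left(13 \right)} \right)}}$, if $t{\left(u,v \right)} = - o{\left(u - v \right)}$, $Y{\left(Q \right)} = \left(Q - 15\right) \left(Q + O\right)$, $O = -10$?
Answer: $- \frac{1}{1143} \approx -0.00087489$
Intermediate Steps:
$Y{\left(Q \right)} = \left(-15 + Q\right) \left(-10 + Q\right)$ ($Y{\left(Q \right)} = \left(Q - 15\right) \left(Q - 10\right) = \left(-15 + Q\right) \left(-10 + Q\right)$)
$t{\left(u,v \right)} = - 9 u + 9 v$ ($t{\left(u,v \right)} = - 9 \left(u - v\right) = - (- 9 v + 9 u) = - 9 u + 9 v$)
$\frac{1}{t{\left(\left(4 + 7\right)^{2},Y{\left(13 \right)} \right)}} = \frac{1}{- 9 \left(4 + 7\right)^{2} + 9 \left(150 + 13^{2} - 325\right)} = \frac{1}{- 9 \cdot 11^{2} + 9 \left(150 + 169 - 325\right)} = \frac{1}{\left(-9\right) 121 + 9 \left(-6\right)} = \frac{1}{-1089 - 54} = \frac{1}{-1143} = - \frac{1}{1143}$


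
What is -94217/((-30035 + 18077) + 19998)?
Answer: -94217/8040 ≈ -11.719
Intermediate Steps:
-94217/((-30035 + 18077) + 19998) = -94217/(-11958 + 19998) = -94217/8040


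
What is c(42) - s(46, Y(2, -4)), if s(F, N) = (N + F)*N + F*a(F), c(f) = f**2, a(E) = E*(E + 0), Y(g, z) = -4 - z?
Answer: -95572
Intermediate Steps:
a(E) = E**2 (a(E) = E*E = E**2)
s(F, N) = F**3 + N*(F + N) (s(F, N) = (N + F)*N + F*F**2 = (F + N)*N + F**3 = N*(F + N) + F**3 = F**3 + N*(F + N))
c(42) - s(46, Y(2, -4)) = 42**2 - (46**3 + (-4 - 1*(-4))**2 + 46*(-4 - 1*(-4))) = 1764 - (97336 + (-4 + 4)**2 + 46*(-4 + 4)) = 1764 - (97336 + 0**2 + 46*0) = 1764 - (97336 + 0 + 0) = 1764 - 1*97336 = 1764 - 97336 = -95572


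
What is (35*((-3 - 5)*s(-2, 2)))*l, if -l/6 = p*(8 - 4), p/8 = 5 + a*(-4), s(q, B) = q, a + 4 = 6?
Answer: 322560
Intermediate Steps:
a = 2 (a = -4 + 6 = 2)
p = -24 (p = 8*(5 + 2*(-4)) = 8*(5 - 8) = 8*(-3) = -24)
l = 576 (l = -(-144)*(8 - 4) = -(-144)*4 = -6*(-96) = 576)
(35*((-3 - 5)*s(-2, 2)))*l = (35*((-3 - 5)*(-2)))*576 = (35*(-8*(-2)))*576 = (35*16)*576 = 560*576 = 322560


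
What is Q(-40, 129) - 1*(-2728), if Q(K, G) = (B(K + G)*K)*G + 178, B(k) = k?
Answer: -456334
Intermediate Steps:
Q(K, G) = 178 + G*K*(G + K) (Q(K, G) = ((K + G)*K)*G + 178 = ((G + K)*K)*G + 178 = (K*(G + K))*G + 178 = G*K*(G + K) + 178 = 178 + G*K*(G + K))
Q(-40, 129) - 1*(-2728) = (178 + 129*(-40)*(129 - 40)) - 1*(-2728) = (178 + 129*(-40)*89) + 2728 = (178 - 459240) + 2728 = -459062 + 2728 = -456334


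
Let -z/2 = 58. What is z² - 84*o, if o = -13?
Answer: 14548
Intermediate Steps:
z = -116 (z = -2*58 = -116)
z² - 84*o = (-116)² - 84*(-13) = 13456 - 1*(-1092) = 13456 + 1092 = 14548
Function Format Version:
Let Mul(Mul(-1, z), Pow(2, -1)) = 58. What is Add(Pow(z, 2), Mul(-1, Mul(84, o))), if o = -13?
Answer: 14548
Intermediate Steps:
z = -116 (z = Mul(-2, 58) = -116)
Add(Pow(z, 2), Mul(-1, Mul(84, o))) = Add(Pow(-116, 2), Mul(-1, Mul(84, -13))) = Add(13456, Mul(-1, -1092)) = Add(13456, 1092) = 14548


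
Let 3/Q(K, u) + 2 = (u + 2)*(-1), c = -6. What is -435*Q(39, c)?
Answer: -1305/2 ≈ -652.50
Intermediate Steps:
Q(K, u) = 3/(-4 - u) (Q(K, u) = 3/(-2 + (u + 2)*(-1)) = 3/(-2 + (2 + u)*(-1)) = 3/(-2 + (-2 - u)) = 3/(-4 - u))
-435*Q(39, c) = -(-1305)/(4 - 6) = -(-1305)/(-2) = -(-1305)*(-1)/2 = -435*3/2 = -1305/2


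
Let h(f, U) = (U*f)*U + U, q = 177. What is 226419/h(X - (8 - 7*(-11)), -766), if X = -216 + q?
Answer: -226419/72758510 ≈ -0.0031119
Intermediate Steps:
X = -39 (X = -216 + 177 = -39)
h(f, U) = U + f*U**2 (h(f, U) = f*U**2 + U = U + f*U**2)
226419/h(X - (8 - 7*(-11)), -766) = 226419/((-766*(1 - 766*(-39 - (8 - 7*(-11)))))) = 226419/((-766*(1 - 766*(-39 - (8 + 77))))) = 226419/((-766*(1 - 766*(-39 - 1*85)))) = 226419/((-766*(1 - 766*(-39 - 85)))) = 226419/((-766*(1 - 766*(-124)))) = 226419/((-766*(1 + 94984))) = 226419/((-766*94985)) = 226419/(-72758510) = 226419*(-1/72758510) = -226419/72758510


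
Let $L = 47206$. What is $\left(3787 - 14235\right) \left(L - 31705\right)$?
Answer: $-161954448$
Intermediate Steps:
$\left(3787 - 14235\right) \left(L - 31705\right) = \left(3787 - 14235\right) \left(47206 - 31705\right) = \left(-10448\right) 15501 = -161954448$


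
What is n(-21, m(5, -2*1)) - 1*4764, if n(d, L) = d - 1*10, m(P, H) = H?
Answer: -4795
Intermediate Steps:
n(d, L) = -10 + d (n(d, L) = d - 10 = -10 + d)
n(-21, m(5, -2*1)) - 1*4764 = (-10 - 21) - 1*4764 = -31 - 4764 = -4795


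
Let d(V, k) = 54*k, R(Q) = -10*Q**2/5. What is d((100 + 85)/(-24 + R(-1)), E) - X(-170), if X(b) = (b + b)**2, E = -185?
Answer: -125590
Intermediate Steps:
R(Q) = -2*Q**2 (R(Q) = -10*Q**2*(1/5) = -2*Q**2)
X(b) = 4*b**2 (X(b) = (2*b)**2 = 4*b**2)
d((100 + 85)/(-24 + R(-1)), E) - X(-170) = 54*(-185) - 4*(-170)**2 = -9990 - 4*28900 = -9990 - 1*115600 = -9990 - 115600 = -125590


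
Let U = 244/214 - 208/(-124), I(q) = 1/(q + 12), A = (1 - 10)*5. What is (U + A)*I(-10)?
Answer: -139919/6634 ≈ -21.091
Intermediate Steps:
A = -45 (A = -9*5 = -45)
I(q) = 1/(12 + q)
U = 9346/3317 (U = 244*(1/214) - 208*(-1/124) = 122/107 + 52/31 = 9346/3317 ≈ 2.8176)
(U + A)*I(-10) = (9346/3317 - 45)/(12 - 10) = -139919/3317/2 = -139919/3317*½ = -139919/6634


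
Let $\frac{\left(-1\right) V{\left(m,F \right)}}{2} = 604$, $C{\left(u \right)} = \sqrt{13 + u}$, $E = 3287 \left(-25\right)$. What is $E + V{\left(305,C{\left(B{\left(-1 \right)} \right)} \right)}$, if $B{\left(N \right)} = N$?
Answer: $-83383$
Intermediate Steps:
$E = -82175$
$V{\left(m,F \right)} = -1208$ ($V{\left(m,F \right)} = \left(-2\right) 604 = -1208$)
$E + V{\left(305,C{\left(B{\left(-1 \right)} \right)} \right)} = -82175 - 1208 = -83383$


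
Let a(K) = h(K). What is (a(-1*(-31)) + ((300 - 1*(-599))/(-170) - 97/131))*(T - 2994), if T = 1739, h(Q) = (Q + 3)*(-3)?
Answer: 603855549/4454 ≈ 1.3558e+5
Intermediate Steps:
h(Q) = -9 - 3*Q (h(Q) = (3 + Q)*(-3) = -9 - 3*Q)
a(K) = -9 - 3*K
(a(-1*(-31)) + ((300 - 1*(-599))/(-170) - 97/131))*(T - 2994) = ((-9 - (-3)*(-31)) + ((300 - 1*(-599))/(-170) - 97/131))*(1739 - 2994) = ((-9 - 3*31) + ((300 + 599)*(-1/170) - 97*1/131))*(-1255) = ((-9 - 93) + (899*(-1/170) - 97/131))*(-1255) = (-102 + (-899/170 - 97/131))*(-1255) = (-102 - 134259/22270)*(-1255) = -2405799/22270*(-1255) = 603855549/4454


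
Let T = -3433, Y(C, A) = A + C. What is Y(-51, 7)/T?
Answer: 44/3433 ≈ 0.012817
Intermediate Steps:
Y(-51, 7)/T = (7 - 51)/(-3433) = -44*(-1/3433) = 44/3433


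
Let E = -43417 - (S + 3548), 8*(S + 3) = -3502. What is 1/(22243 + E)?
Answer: -4/97125 ≈ -4.1184e-5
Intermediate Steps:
S = -1763/4 (S = -3 + (⅛)*(-3502) = -3 - 1751/4 = -1763/4 ≈ -440.75)
E = -186097/4 (E = -43417 - (-1763/4 + 3548) = -43417 - 1*12429/4 = -43417 - 12429/4 = -186097/4 ≈ -46524.)
1/(22243 + E) = 1/(22243 - 186097/4) = 1/(-97125/4) = -4/97125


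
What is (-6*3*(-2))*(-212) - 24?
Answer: -7656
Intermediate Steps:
(-6*3*(-2))*(-212) - 24 = -18*(-2)*(-212) - 24 = 36*(-212) - 24 = -7632 - 24 = -7656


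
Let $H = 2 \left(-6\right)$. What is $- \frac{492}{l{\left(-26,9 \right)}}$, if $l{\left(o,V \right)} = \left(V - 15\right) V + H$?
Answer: $\frac{82}{11} \approx 7.4545$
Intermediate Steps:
$H = -12$
$l{\left(o,V \right)} = -12 + V \left(-15 + V\right)$ ($l{\left(o,V \right)} = \left(V - 15\right) V - 12 = \left(-15 + V\right) V - 12 = V \left(-15 + V\right) - 12 = -12 + V \left(-15 + V\right)$)
$- \frac{492}{l{\left(-26,9 \right)}} = - \frac{492}{-12 + 9^{2} - 135} = - \frac{492}{-12 + 81 - 135} = - \frac{492}{-66} = \left(-492\right) \left(- \frac{1}{66}\right) = \frac{82}{11}$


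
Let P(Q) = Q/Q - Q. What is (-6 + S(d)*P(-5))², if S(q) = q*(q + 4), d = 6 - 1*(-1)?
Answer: 207936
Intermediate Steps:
d = 7 (d = 6 + 1 = 7)
P(Q) = 1 - Q
S(q) = q*(4 + q)
(-6 + S(d)*P(-5))² = (-6 + (7*(4 + 7))*(1 - 1*(-5)))² = (-6 + (7*11)*(1 + 5))² = (-6 + 77*6)² = (-6 + 462)² = 456² = 207936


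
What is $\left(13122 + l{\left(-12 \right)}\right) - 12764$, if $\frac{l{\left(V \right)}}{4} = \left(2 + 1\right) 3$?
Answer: $394$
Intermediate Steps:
$l{\left(V \right)} = 36$ ($l{\left(V \right)} = 4 \left(2 + 1\right) 3 = 4 \cdot 3 \cdot 3 = 4 \cdot 9 = 36$)
$\left(13122 + l{\left(-12 \right)}\right) - 12764 = \left(13122 + 36\right) - 12764 = 13158 - 12764 = 394$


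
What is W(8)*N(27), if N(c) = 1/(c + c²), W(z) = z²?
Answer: 16/189 ≈ 0.084656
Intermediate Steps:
W(8)*N(27) = 8²*(1/(27*(1 + 27))) = 64*((1/27)/28) = 64*((1/27)*(1/28)) = 64*(1/756) = 16/189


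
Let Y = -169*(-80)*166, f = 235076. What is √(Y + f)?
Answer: 2*√619849 ≈ 1574.6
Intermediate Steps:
Y = 2244320 (Y = 13520*166 = 2244320)
√(Y + f) = √(2244320 + 235076) = √2479396 = 2*√619849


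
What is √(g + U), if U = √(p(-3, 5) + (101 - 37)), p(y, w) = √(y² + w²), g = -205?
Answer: √(-205 + √(64 + √34)) ≈ 14.023*I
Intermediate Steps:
p(y, w) = √(w² + y²)
U = √(64 + √34) (U = √(√(5² + (-3)²) + (101 - 37)) = √(√(25 + 9) + 64) = √(√34 + 64) = √(64 + √34) ≈ 8.3565)
√(g + U) = √(-205 + √(64 + √34))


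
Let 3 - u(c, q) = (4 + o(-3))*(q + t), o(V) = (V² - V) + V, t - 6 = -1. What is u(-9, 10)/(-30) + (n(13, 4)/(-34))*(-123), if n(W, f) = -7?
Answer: -3217/170 ≈ -18.924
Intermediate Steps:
t = 5 (t = 6 - 1 = 5)
o(V) = V²
u(c, q) = -62 - 13*q (u(c, q) = 3 - (4 + (-3)²)*(q + 5) = 3 - (4 + 9)*(5 + q) = 3 - 13*(5 + q) = 3 - (65 + 13*q) = 3 + (-65 - 13*q) = -62 - 13*q)
u(-9, 10)/(-30) + (n(13, 4)/(-34))*(-123) = (-62 - 13*10)/(-30) - 7/(-34)*(-123) = (-62 - 130)*(-1/30) - 7*(-1/34)*(-123) = -192*(-1/30) + (7/34)*(-123) = 32/5 - 861/34 = -3217/170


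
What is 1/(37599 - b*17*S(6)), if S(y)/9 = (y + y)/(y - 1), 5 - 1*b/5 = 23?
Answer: 1/70647 ≈ 1.4155e-5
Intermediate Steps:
b = -90 (b = 25 - 5*23 = 25 - 115 = -90)
S(y) = 18*y/(-1 + y) (S(y) = 9*((y + y)/(y - 1)) = 9*((2*y)/(-1 + y)) = 9*(2*y/(-1 + y)) = 18*y/(-1 + y))
1/(37599 - b*17*S(6)) = 1/(37599 - (-90*17)*18*6/(-1 + 6)) = 1/(37599 - (-1530)*18*6/5) = 1/(37599 - (-1530)*18*6*(1/5)) = 1/(37599 - (-1530)*108/5) = 1/(37599 - 1*(-33048)) = 1/(37599 + 33048) = 1/70647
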